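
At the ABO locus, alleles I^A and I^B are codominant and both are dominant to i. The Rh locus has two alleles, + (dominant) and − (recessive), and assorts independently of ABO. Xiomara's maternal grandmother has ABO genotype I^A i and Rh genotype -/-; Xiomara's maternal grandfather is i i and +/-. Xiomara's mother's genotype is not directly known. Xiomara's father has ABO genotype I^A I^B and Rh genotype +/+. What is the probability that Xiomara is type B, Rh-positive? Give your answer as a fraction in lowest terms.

3/8

Xiomara's mother's ABO genotype from I^A i × i i: 1/2 I^A i, 1/2 i i.
Crossing each possibility with the father I^A I^B and summing P(type B): 1/2·1/4 + 1/2·1/2 = 3/8.
Similarly for Rh via the mother's Rh distribution: P(Rh+) = 1.
Independent loci: 3/8 × 1 = 3/8.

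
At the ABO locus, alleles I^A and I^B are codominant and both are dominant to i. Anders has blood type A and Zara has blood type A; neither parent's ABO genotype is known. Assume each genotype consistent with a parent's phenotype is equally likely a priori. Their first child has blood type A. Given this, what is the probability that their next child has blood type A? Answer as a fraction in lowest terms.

Possible genotypes: Anders ∈ {I^A I^A, I^A i}; Zara ∈ {I^A I^A, I^A i}.
Weight each parental genotype pair by prior × P(type-A child):
  I^A I^A × I^A I^A: posterior weight 4/15; P(next child type A) = 1.
  I^A I^A × I^A i: posterior weight 4/15; P(next child type A) = 1.
  I^A i × I^A I^A: posterior weight 4/15; P(next child type A) = 1.
  I^A i × I^A i: posterior weight 1/5; P(next child type A) = 3/4.
Weighted sum = 19/20.

19/20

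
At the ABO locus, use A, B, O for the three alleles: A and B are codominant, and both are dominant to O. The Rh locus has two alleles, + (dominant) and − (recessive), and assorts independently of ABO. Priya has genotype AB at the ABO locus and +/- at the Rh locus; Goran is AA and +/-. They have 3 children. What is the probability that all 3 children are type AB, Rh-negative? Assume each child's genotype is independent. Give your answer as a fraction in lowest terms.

ABO cross AB × AA → 1/2 A, 1/2 AB.
Rh cross +/- × +/- → 3/4 Rh+, 1/4 Rh-; so P(type AB, Rh-negative) = 1/2 × 1/4 = 1/8 per child.
All 3 independent: (1/8)^3 = 1/512.

1/512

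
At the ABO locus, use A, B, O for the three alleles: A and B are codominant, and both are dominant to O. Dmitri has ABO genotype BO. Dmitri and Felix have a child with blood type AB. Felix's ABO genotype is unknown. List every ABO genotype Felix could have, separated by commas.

AA, AB, AO

For each candidate genotype of Felix, check whether crossing it with BO can produce every observed child phenotype.
  AA → possible child types {A, AB} ✓
  AB → possible child types {A, B, AB} ✓
  AO → possible child types {O, A, B, AB} ✓
  BB → possible child types {B} ✗
  BO → possible child types {O, B} ✗
  OO → possible child types {O, B} ✗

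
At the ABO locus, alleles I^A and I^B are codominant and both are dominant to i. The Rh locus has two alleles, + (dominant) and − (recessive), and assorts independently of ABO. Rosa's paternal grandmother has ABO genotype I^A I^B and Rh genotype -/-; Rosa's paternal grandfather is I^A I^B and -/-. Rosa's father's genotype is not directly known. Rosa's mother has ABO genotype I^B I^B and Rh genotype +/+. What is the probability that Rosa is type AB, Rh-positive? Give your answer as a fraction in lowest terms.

Rosa's father's ABO genotype from I^A I^B × I^A I^B: 1/4 I^A I^A, 1/2 I^A I^B, 1/4 I^B I^B.
Crossing each possibility with the mother I^B I^B and summing P(type AB): 1/4·1 + 1/2·1/2 + 1/4·0 = 1/2.
Similarly for Rh via the father's Rh distribution: P(Rh+) = 1.
Independent loci: 1/2 × 1 = 1/2.

1/2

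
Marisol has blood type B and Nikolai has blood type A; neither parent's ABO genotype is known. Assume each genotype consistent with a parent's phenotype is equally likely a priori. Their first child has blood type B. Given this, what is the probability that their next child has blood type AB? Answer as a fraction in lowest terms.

Possible genotypes: Marisol ∈ {BB, BO}; Nikolai ∈ {AA, AO}.
Weight each parental genotype pair by prior × P(type-B child):
  BB × AO: posterior weight 2/3; P(next child type AB) = 1/2.
  BO × AO: posterior weight 1/3; P(next child type AB) = 1/4.
Weighted sum = 5/12.

5/12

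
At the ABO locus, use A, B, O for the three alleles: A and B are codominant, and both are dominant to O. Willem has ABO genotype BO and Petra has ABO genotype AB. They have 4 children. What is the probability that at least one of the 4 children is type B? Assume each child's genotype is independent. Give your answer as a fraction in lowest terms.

15/16

ABO cross BO × AB → 1/4 A, 1/2 B, 1/4 AB.
So P(type B) = 1/2 per child.
P(none) = (1/2)^4 = 1/16; P(at least one) = 1 − 1/16 = 15/16.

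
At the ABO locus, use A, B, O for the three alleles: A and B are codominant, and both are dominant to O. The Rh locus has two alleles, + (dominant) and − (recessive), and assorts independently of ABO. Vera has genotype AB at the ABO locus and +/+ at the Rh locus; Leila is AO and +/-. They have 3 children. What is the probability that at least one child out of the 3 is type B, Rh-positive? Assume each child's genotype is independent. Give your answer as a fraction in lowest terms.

ABO cross AB × AO → 1/2 A, 1/4 B, 1/4 AB.
Rh cross +/+ × +/- → 1 Rh+; so P(type B, Rh-positive) = 1/4 × 1 = 1/4 per child.
P(none) = (3/4)^3 = 27/64; P(at least one) = 1 − 27/64 = 37/64.

37/64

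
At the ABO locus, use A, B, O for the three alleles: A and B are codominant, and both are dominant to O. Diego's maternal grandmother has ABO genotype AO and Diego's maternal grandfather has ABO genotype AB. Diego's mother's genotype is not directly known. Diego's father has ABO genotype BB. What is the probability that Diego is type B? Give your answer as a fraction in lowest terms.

1/2

Diego's mother's ABO genotype from AO × AB: 1/4 AA, 1/4 AB, 1/4 AO, 1/4 BO.
Crossing each possibility with the father BB and summing P(type B): 1/4·0 + 1/4·1/2 + 1/4·1/2 + 1/4·1 = 1/2.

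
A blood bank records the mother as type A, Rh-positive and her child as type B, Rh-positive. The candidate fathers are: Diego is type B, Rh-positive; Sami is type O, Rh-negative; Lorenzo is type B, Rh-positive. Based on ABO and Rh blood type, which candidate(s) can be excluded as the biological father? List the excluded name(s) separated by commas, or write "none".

Sami

A candidate is excluded only if no genotype consistent with his phenotype could produce a type B, Rh-positive child with a type A, Rh-positive mother.
Sami (type O, Rh-): no genotype consistent with that phenotype can produce a type-B Rh+ child with a type-A mother.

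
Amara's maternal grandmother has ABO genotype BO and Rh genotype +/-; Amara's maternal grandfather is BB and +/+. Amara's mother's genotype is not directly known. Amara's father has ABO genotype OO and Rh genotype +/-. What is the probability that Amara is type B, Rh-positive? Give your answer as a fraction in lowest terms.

21/32

Amara's mother's ABO genotype from BO × BB: 1/2 BB, 1/2 BO.
Crossing each possibility with the father OO and summing P(type B): 1/2·1 + 1/2·1/2 = 3/4.
Similarly for Rh via the mother's Rh distribution: P(Rh+) = 7/8.
Independent loci: 3/4 × 7/8 = 21/32.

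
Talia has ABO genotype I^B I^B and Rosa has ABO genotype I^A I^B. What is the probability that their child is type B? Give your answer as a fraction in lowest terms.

ABO cross I^B I^B × I^A I^B → offspring phenotypes: 1/2 B, 1/2 AB.
So P(type B) = 1/2.

1/2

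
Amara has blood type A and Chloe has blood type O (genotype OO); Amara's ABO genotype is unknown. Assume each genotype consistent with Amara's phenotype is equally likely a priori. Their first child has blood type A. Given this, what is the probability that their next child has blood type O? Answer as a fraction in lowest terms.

1/6

Possible genotypes: Amara ∈ {AA, AO}; Chloe ∈ {OO}.
Weight each parental genotype pair by prior × P(type-A child):
  AA × OO: posterior weight 2/3; P(next child type O) = 0.
  AO × OO: posterior weight 1/3; P(next child type O) = 1/2.
Weighted sum = 1/6.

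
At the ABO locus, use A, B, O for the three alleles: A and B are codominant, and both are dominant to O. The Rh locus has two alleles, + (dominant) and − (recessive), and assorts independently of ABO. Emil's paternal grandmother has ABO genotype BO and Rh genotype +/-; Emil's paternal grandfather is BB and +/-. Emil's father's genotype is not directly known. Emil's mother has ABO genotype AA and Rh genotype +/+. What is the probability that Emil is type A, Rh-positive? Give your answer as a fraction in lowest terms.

Emil's father's ABO genotype from BO × BB: 1/2 BB, 1/2 BO.
Crossing each possibility with the mother AA and summing P(type A): 1/2·0 + 1/2·1/2 = 1/4.
Similarly for Rh via the father's Rh distribution: P(Rh+) = 1.
Independent loci: 1/4 × 1 = 1/4.

1/4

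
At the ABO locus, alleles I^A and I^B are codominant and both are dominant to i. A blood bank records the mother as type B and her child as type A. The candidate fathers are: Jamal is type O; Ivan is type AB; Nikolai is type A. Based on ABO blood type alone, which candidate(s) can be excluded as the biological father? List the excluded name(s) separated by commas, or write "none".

A candidate is excluded only if no genotype consistent with his phenotype could produce a type A child with a type B mother.
Jamal (type O): no genotype consistent with that phenotype can produce a type-A child with a type-B mother.

Jamal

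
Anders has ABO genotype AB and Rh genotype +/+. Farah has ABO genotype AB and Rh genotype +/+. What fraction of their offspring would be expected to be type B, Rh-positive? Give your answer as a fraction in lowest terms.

ABO cross AB × AB → offspring phenotypes: 1/4 A, 1/4 B, 1/2 AB.
Rh cross +/+ × +/+ → 1 Rh+.
Independent loci: P(type B, Rh-positive) = 1/4 × 1 = 1/4.

1/4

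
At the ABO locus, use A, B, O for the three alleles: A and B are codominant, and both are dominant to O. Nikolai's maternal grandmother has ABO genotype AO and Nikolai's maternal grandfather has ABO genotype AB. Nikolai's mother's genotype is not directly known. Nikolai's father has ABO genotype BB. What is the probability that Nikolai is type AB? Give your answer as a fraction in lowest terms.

1/2

Nikolai's mother's ABO genotype from AO × AB: 1/4 AA, 1/4 AB, 1/4 AO, 1/4 BO.
Crossing each possibility with the father BB and summing P(type AB): 1/4·1 + 1/4·1/2 + 1/4·1/2 + 1/4·0 = 1/2.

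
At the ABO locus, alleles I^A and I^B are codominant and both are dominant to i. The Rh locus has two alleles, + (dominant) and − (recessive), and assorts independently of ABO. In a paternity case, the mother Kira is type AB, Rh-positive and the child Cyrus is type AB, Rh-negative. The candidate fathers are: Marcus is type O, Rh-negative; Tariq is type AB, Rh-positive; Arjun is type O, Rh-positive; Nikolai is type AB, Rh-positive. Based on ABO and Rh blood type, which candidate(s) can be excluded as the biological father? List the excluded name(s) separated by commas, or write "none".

A candidate is excluded only if no genotype consistent with his phenotype could produce a type AB, Rh-negative child with a type AB, Rh-positive mother.
Marcus (type O, Rh-): no genotype consistent with that phenotype can produce a type-AB Rh- child with a type-AB mother.
Arjun (type O, Rh+): no genotype consistent with that phenotype can produce a type-AB Rh- child with a type-AB mother.

Marcus, Arjun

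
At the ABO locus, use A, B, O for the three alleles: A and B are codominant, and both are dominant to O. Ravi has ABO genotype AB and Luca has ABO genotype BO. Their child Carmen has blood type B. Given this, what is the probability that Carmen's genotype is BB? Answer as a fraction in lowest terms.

Cross AB × BO → 1/4 AB, 1/4 AO, 1/4 BB, 1/4 BO.
Type-B genotypes among offspring: BB (1/4), BO (1/4); total 1/2.
P(BB | type B) = (1/4) / (1/2) = 1/2.

1/2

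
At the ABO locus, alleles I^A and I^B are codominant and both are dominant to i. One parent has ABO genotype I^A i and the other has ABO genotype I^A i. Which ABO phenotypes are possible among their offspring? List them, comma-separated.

Gametes from I^A i × I^A i give offspring ABO genotypes I^A I^A, I^A i, i i, i.e. phenotypes O, A.

O, A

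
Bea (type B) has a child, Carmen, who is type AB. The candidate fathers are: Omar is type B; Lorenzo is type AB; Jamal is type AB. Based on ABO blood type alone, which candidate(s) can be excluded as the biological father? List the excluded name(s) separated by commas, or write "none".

A candidate is excluded only if no genotype consistent with his phenotype could produce a type AB child with a type B mother.
Omar (type B): no genotype consistent with that phenotype can produce a type-AB child with a type-B mother.

Omar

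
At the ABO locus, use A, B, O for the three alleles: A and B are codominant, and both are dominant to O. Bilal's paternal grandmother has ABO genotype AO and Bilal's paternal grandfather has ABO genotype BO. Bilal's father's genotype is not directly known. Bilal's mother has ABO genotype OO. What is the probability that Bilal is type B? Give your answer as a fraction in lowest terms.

Bilal's father's ABO genotype from AO × BO: 1/4 AB, 1/4 AO, 1/4 BO, 1/4 OO.
Crossing each possibility with the mother OO and summing P(type B): 1/4·1/2 + 1/4·0 + 1/4·1/2 + 1/4·0 = 1/4.

1/4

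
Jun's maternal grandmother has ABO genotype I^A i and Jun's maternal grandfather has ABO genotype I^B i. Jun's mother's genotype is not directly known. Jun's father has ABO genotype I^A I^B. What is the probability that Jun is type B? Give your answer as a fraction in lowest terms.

3/8

Jun's mother's ABO genotype from I^A i × I^B i: 1/4 I^A I^B, 1/4 I^A i, 1/4 I^B i, 1/4 i i.
Crossing each possibility with the father I^A I^B and summing P(type B): 1/4·1/4 + 1/4·1/4 + 1/4·1/2 + 1/4·1/2 = 3/8.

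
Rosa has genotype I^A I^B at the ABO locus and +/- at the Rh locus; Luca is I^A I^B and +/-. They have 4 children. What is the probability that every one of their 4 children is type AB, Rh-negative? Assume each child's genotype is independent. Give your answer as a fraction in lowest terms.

ABO cross I^A I^B × I^A I^B → 1/4 A, 1/4 B, 1/2 AB.
Rh cross +/- × +/- → 3/4 Rh+, 1/4 Rh-; so P(type AB, Rh-negative) = 1/2 × 1/4 = 1/8 per child.
All 4 independent: (1/8)^4 = 1/4096.

1/4096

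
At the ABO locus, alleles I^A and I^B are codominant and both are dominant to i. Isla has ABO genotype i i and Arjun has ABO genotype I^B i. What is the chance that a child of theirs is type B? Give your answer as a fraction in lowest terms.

1/2

ABO cross i i × I^B i → offspring phenotypes: 1/2 O, 1/2 B.
So P(type B) = 1/2.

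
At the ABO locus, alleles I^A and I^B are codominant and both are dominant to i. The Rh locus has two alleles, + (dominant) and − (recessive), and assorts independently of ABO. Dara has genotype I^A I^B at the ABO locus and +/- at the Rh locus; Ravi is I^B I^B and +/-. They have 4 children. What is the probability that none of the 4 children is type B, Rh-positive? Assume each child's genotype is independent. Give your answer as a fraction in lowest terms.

625/4096

ABO cross I^A I^B × I^B I^B → 1/2 B, 1/2 AB.
Rh cross +/- × +/- → 3/4 Rh+, 1/4 Rh-; so P(type B, Rh-positive) = 1/2 × 3/4 = 3/8 per child.
P(not type B, Rh-positive) = 5/8 for one child; (5/8)^4 = 625/4096.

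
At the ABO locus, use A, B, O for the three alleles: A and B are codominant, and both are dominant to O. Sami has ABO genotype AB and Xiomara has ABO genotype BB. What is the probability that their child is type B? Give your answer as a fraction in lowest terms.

1/2

ABO cross AB × BB → offspring phenotypes: 1/2 B, 1/2 AB.
So P(type B) = 1/2.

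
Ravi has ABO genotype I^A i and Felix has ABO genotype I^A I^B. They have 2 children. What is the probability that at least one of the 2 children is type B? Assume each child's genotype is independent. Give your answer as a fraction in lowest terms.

7/16

ABO cross I^A i × I^A I^B → 1/2 A, 1/4 B, 1/4 AB.
So P(type B) = 1/4 per child.
P(none) = (3/4)^2 = 9/16; P(at least one) = 1 − 9/16 = 7/16.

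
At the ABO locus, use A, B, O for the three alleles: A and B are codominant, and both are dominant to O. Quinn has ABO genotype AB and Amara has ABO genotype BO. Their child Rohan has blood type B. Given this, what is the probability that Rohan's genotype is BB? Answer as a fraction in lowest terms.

1/2

Cross AB × BO → 1/4 AB, 1/4 AO, 1/4 BB, 1/4 BO.
Type-B genotypes among offspring: BB (1/4), BO (1/4); total 1/2.
P(BB | type B) = (1/4) / (1/2) = 1/2.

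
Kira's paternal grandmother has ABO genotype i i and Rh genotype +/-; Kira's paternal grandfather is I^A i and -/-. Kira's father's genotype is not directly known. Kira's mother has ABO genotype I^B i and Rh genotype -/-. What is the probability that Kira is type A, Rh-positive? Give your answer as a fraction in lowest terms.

Kira's father's ABO genotype from i i × I^A i: 1/2 I^A i, 1/2 i i.
Crossing each possibility with the mother I^B i and summing P(type A): 1/2·1/4 + 1/2·0 = 1/8.
Similarly for Rh via the father's Rh distribution: P(Rh+) = 1/4.
Independent loci: 1/8 × 1/4 = 1/32.

1/32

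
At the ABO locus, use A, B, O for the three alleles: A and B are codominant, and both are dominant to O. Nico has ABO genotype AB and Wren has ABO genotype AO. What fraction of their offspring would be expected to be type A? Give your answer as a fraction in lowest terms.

ABO cross AB × AO → offspring phenotypes: 1/2 A, 1/4 B, 1/4 AB.
So P(type A) = 1/2.

1/2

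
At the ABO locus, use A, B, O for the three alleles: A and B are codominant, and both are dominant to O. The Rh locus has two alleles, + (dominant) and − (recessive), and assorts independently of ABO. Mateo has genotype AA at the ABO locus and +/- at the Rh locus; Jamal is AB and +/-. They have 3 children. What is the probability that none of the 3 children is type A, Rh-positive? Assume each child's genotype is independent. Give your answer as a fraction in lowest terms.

125/512

ABO cross AA × AB → 1/2 A, 1/2 AB.
Rh cross +/- × +/- → 3/4 Rh+, 1/4 Rh-; so P(type A, Rh-positive) = 1/2 × 3/4 = 3/8 per child.
P(not type A, Rh-positive) = 5/8 for one child; (5/8)^3 = 125/512.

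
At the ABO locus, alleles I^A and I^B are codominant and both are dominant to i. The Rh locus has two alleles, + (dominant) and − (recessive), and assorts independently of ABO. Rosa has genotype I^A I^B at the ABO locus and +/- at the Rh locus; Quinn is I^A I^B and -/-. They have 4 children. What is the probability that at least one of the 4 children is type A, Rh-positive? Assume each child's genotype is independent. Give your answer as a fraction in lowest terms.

ABO cross I^A I^B × I^A I^B → 1/4 A, 1/4 B, 1/2 AB.
Rh cross +/- × -/- → 1/2 Rh+, 1/2 Rh-; so P(type A, Rh-positive) = 1/4 × 1/2 = 1/8 per child.
P(none) = (7/8)^4 = 2401/4096; P(at least one) = 1 − 2401/4096 = 1695/4096.

1695/4096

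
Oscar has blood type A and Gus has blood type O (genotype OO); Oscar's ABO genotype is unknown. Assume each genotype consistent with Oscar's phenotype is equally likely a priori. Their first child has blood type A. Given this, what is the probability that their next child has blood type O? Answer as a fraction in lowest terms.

1/6

Possible genotypes: Oscar ∈ {AA, AO}; Gus ∈ {OO}.
Weight each parental genotype pair by prior × P(type-A child):
  AA × OO: posterior weight 2/3; P(next child type O) = 0.
  AO × OO: posterior weight 1/3; P(next child type O) = 1/2.
Weighted sum = 1/6.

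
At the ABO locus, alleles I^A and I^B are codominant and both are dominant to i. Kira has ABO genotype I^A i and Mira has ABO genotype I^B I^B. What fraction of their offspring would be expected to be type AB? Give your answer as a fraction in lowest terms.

1/2

ABO cross I^A i × I^B I^B → offspring phenotypes: 1/2 B, 1/2 AB.
So P(type AB) = 1/2.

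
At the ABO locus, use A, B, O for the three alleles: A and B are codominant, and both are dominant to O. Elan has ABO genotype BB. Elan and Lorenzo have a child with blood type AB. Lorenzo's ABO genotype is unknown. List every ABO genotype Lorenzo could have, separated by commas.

For each candidate genotype of Lorenzo, check whether crossing it with BB can produce every observed child phenotype.
  AA → possible child types {AB} ✓
  AB → possible child types {B, AB} ✓
  AO → possible child types {B, AB} ✓
  BB → possible child types {B} ✗
  BO → possible child types {B} ✗
  OO → possible child types {B} ✗

AA, AB, AO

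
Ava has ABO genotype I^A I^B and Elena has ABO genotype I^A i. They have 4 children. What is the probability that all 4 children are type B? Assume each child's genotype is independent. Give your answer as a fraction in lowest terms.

ABO cross I^A I^B × I^A i → 1/2 A, 1/4 B, 1/4 AB.
So P(type B) = 1/4 per child.
All 4 independent: (1/4)^4 = 1/256.

1/256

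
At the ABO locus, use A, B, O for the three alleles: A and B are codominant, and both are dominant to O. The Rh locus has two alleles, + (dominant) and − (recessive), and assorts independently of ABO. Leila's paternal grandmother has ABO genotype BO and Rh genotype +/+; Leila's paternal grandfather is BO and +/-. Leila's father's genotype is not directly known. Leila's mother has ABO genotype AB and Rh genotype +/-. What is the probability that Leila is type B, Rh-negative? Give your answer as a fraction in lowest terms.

Leila's father's ABO genotype from BO × BO: 1/4 BB, 1/2 BO, 1/4 OO.
Crossing each possibility with the mother AB and summing P(type B): 1/4·1/2 + 1/2·1/2 + 1/4·1/2 = 1/2.
Similarly for Rh via the father's Rh distribution: P(Rh-) = 1/8.
Independent loci: 1/2 × 1/8 = 1/16.

1/16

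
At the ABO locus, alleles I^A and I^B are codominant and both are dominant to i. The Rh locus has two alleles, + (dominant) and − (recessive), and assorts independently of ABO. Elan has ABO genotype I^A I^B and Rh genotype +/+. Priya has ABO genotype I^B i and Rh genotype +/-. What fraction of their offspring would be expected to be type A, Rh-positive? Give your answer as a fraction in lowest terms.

1/4

ABO cross I^A I^B × I^B i → offspring phenotypes: 1/4 A, 1/2 B, 1/4 AB.
Rh cross +/+ × +/- → 1 Rh+.
Independent loci: P(type A, Rh-positive) = 1/4 × 1 = 1/4.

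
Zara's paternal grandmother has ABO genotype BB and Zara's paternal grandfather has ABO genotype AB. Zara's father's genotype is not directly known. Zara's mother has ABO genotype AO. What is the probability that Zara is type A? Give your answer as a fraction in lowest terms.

1/4

Zara's father's ABO genotype from BB × AB: 1/2 AB, 1/2 BB.
Crossing each possibility with the mother AO and summing P(type A): 1/2·1/2 + 1/2·0 = 1/4.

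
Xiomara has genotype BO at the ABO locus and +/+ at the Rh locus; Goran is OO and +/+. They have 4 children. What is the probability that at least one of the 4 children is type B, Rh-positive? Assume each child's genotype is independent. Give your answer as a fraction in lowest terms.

15/16

ABO cross BO × OO → 1/2 O, 1/2 B.
Rh cross +/+ × +/+ → 1 Rh+; so P(type B, Rh-positive) = 1/2 × 1 = 1/2 per child.
P(none) = (1/2)^4 = 1/16; P(at least one) = 1 − 1/16 = 15/16.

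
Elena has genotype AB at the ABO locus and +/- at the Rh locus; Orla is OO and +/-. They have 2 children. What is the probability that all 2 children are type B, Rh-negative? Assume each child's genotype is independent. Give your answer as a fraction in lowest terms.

ABO cross AB × OO → 1/2 A, 1/2 B.
Rh cross +/- × +/- → 3/4 Rh+, 1/4 Rh-; so P(type B, Rh-negative) = 1/2 × 1/4 = 1/8 per child.
All 2 independent: (1/8)^2 = 1/64.

1/64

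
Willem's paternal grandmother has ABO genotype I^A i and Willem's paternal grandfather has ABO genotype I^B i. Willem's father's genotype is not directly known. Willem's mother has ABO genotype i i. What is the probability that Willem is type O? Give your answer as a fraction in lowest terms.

1/2

Willem's father's ABO genotype from I^A i × I^B i: 1/4 I^A I^B, 1/4 I^A i, 1/4 I^B i, 1/4 i i.
Crossing each possibility with the mother i i and summing P(type O): 1/4·0 + 1/4·1/2 + 1/4·1/2 + 1/4·1 = 1/2.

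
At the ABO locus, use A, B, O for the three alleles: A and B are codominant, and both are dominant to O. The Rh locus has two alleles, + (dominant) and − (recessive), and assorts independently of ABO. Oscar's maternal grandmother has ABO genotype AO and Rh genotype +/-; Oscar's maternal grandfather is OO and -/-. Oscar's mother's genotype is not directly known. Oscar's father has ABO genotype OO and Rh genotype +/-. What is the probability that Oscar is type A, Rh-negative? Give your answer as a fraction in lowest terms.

3/32

Oscar's mother's ABO genotype from AO × OO: 1/2 AO, 1/2 OO.
Crossing each possibility with the father OO and summing P(type A): 1/2·1/2 + 1/2·0 = 1/4.
Similarly for Rh via the mother's Rh distribution: P(Rh-) = 3/8.
Independent loci: 1/4 × 3/8 = 3/32.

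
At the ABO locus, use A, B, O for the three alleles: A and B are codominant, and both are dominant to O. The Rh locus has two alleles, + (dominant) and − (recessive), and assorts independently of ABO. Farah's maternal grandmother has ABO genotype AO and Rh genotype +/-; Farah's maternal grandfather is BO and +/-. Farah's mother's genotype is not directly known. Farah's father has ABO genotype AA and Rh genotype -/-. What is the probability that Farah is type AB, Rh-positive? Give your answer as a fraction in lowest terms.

Farah's mother's ABO genotype from AO × BO: 1/4 AB, 1/4 AO, 1/4 BO, 1/4 OO.
Crossing each possibility with the father AA and summing P(type AB): 1/4·1/2 + 1/4·0 + 1/4·1/2 + 1/4·0 = 1/4.
Similarly for Rh via the mother's Rh distribution: P(Rh+) = 1/2.
Independent loci: 1/4 × 1/2 = 1/8.

1/8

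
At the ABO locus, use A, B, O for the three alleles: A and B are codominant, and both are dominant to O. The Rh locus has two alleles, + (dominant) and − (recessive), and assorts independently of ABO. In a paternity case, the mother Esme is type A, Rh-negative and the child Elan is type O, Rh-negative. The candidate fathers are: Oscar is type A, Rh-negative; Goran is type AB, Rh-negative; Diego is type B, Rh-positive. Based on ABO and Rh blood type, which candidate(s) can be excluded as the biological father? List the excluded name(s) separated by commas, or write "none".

Goran

A candidate is excluded only if no genotype consistent with his phenotype could produce a type O, Rh-negative child with a type A, Rh-negative mother.
Goran (type AB, Rh-): no genotype consistent with that phenotype can produce a type-O Rh- child with a type-A mother.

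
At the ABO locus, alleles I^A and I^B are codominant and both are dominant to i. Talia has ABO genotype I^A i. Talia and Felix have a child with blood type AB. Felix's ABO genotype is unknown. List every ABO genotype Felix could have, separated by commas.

For each candidate genotype of Felix, check whether crossing it with I^A i can produce every observed child phenotype.
  I^A I^A → possible child types {A} ✗
  I^A I^B → possible child types {A, B, AB} ✓
  I^A i → possible child types {O, A} ✗
  I^B I^B → possible child types {B, AB} ✓
  I^B i → possible child types {O, A, B, AB} ✓
  i i → possible child types {O, A} ✗

I^A I^B, I^B I^B, I^B i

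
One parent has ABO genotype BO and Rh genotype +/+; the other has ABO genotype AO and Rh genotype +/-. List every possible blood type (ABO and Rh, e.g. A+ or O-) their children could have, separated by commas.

O+, A+, B+, AB+

Gametes from BO × AO give offspring ABO genotypes AB, AO, BO, OO, i.e. phenotypes O, A, B, AB.
Rh cross +/+ × +/- → phenotypes Rh+.
Combining independently: O+, A+, B+, AB+.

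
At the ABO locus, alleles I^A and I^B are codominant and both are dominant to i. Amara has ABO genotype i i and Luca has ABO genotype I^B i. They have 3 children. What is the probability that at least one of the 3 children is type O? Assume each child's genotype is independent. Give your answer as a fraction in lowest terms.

ABO cross i i × I^B i → 1/2 O, 1/2 B.
So P(type O) = 1/2 per child.
P(none) = (1/2)^3 = 1/8; P(at least one) = 1 − 1/8 = 7/8.

7/8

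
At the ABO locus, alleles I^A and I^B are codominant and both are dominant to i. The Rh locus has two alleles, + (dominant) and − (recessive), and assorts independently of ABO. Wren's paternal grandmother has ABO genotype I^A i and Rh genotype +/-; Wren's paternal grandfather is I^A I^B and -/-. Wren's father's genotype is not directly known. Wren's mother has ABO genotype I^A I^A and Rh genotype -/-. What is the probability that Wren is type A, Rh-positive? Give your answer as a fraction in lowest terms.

3/16

Wren's father's ABO genotype from I^A i × I^A I^B: 1/4 I^A I^A, 1/4 I^A I^B, 1/4 I^A i, 1/4 I^B i.
Crossing each possibility with the mother I^A I^A and summing P(type A): 1/4·1 + 1/4·1/2 + 1/4·1 + 1/4·1/2 = 3/4.
Similarly for Rh via the father's Rh distribution: P(Rh+) = 1/4.
Independent loci: 3/4 × 1/4 = 3/16.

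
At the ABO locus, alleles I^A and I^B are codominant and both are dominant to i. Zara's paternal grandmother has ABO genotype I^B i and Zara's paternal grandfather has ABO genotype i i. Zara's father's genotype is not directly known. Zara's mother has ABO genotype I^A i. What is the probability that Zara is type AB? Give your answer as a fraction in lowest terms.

Zara's father's ABO genotype from I^B i × i i: 1/2 I^B i, 1/2 i i.
Crossing each possibility with the mother I^A i and summing P(type AB): 1/2·1/4 + 1/2·0 = 1/8.

1/8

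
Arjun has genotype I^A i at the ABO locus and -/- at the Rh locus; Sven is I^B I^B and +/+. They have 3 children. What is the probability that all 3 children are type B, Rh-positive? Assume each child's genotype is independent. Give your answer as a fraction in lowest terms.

ABO cross I^A i × I^B I^B → 1/2 B, 1/2 AB.
Rh cross -/- × +/+ → 1 Rh+; so P(type B, Rh-positive) = 1/2 × 1 = 1/2 per child.
All 3 independent: (1/2)^3 = 1/8.

1/8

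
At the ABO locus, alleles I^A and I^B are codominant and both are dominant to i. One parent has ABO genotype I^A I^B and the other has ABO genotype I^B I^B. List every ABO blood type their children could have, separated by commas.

Gametes from I^A I^B × I^B I^B give offspring ABO genotypes I^A I^B, I^B I^B, i.e. phenotypes B, AB.

B, AB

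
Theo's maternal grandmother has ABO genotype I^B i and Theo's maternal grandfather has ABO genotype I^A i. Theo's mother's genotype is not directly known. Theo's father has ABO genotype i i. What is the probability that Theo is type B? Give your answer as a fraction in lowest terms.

1/4

Theo's mother's ABO genotype from I^B i × I^A i: 1/4 I^A I^B, 1/4 I^A i, 1/4 I^B i, 1/4 i i.
Crossing each possibility with the father i i and summing P(type B): 1/4·1/2 + 1/4·0 + 1/4·1/2 + 1/4·0 = 1/4.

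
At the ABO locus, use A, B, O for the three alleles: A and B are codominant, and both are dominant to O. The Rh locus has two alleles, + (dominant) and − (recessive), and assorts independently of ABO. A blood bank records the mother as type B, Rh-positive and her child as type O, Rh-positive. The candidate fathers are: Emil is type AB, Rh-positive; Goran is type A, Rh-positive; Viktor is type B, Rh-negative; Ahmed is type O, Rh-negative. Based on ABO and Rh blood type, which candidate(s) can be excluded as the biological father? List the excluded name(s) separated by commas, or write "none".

Emil

A candidate is excluded only if no genotype consistent with his phenotype could produce a type O, Rh-positive child with a type B, Rh-positive mother.
Emil (type AB, Rh+): no genotype consistent with that phenotype can produce a type-O Rh+ child with a type-B mother.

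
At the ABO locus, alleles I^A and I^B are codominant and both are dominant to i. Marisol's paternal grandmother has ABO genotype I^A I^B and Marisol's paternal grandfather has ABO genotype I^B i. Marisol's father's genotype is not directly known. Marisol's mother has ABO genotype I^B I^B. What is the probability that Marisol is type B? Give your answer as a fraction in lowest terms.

3/4

Marisol's father's ABO genotype from I^A I^B × I^B i: 1/4 I^A I^B, 1/4 I^A i, 1/4 I^B I^B, 1/4 I^B i.
Crossing each possibility with the mother I^B I^B and summing P(type B): 1/4·1/2 + 1/4·1/2 + 1/4·1 + 1/4·1 = 3/4.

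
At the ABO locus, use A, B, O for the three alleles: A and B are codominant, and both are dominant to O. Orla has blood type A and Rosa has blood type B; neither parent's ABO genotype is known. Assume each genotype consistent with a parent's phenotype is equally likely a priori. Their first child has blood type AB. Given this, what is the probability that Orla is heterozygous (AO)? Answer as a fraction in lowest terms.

1/3

Possible genotypes: Orla ∈ {AA, AO}; Rosa ∈ {BB, BO}.
Weight each parental genotype pair by prior × P(type-AB child):
  AA × BB: posterior weight 4/9.
  AA × BO: posterior weight 2/9.
  AO × BB: posterior weight 2/9.
  AO × BO: posterior weight 1/9.
Sum the posterior weight over pairs where Orla is AO: 1/3.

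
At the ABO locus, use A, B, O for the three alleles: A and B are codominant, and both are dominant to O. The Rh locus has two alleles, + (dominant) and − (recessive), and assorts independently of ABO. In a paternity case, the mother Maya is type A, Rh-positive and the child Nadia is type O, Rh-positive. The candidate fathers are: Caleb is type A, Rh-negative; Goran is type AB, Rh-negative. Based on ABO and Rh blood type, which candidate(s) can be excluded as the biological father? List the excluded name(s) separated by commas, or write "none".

Goran

A candidate is excluded only if no genotype consistent with his phenotype could produce a type O, Rh-positive child with a type A, Rh-positive mother.
Goran (type AB, Rh-): no genotype consistent with that phenotype can produce a type-O Rh+ child with a type-A mother.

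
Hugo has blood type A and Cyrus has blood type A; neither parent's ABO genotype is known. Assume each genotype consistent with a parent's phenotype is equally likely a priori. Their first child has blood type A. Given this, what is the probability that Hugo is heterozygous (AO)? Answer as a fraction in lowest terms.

7/15

Possible genotypes: Hugo ∈ {AA, AO}; Cyrus ∈ {AA, AO}.
Weight each parental genotype pair by prior × P(type-A child):
  AA × AA: posterior weight 4/15.
  AA × AO: posterior weight 4/15.
  AO × AA: posterior weight 4/15.
  AO × AO: posterior weight 1/5.
Sum the posterior weight over pairs where Hugo is AO: 7/15.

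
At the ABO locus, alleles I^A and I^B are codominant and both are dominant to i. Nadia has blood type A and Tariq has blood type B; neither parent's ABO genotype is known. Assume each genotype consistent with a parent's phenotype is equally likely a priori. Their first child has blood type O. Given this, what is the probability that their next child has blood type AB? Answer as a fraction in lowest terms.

Possible genotypes: Nadia ∈ {I^A I^A, I^A i}; Tariq ∈ {I^B I^B, I^B i}.
Weight each parental genotype pair by prior × P(type-O child):
  I^A i × I^B i: posterior weight 1; P(next child type AB) = 1/4.
Weighted sum = 1/4.

1/4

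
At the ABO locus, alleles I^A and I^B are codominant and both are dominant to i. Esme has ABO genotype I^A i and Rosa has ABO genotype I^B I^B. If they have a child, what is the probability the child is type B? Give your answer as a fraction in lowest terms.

1/2

ABO cross I^A i × I^B I^B → offspring phenotypes: 1/2 B, 1/2 AB.
So P(type B) = 1/2.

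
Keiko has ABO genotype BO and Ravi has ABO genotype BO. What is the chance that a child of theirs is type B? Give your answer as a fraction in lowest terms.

3/4

ABO cross BO × BO → offspring phenotypes: 1/4 O, 3/4 B.
So P(type B) = 3/4.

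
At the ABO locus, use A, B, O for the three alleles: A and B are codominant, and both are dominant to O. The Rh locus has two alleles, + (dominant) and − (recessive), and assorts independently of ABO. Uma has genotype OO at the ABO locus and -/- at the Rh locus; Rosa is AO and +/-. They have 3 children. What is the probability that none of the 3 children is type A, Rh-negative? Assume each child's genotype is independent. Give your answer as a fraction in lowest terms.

ABO cross OO × AO → 1/2 O, 1/2 A.
Rh cross -/- × +/- → 1/2 Rh+, 1/2 Rh-; so P(type A, Rh-negative) = 1/2 × 1/2 = 1/4 per child.
P(not type A, Rh-negative) = 3/4 for one child; (3/4)^3 = 27/64.

27/64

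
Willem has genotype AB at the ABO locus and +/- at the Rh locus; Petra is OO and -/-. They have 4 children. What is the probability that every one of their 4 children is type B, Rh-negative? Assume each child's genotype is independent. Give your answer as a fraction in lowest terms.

1/256

ABO cross AB × OO → 1/2 A, 1/2 B.
Rh cross +/- × -/- → 1/2 Rh+, 1/2 Rh-; so P(type B, Rh-negative) = 1/2 × 1/2 = 1/4 per child.
All 4 independent: (1/4)^4 = 1/256.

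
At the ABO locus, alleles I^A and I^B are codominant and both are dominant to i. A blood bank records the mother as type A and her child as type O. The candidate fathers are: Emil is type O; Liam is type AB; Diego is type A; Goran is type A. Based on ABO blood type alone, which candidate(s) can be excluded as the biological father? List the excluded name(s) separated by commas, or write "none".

Liam

A candidate is excluded only if no genotype consistent with his phenotype could produce a type O child with a type A mother.
Liam (type AB): no genotype consistent with that phenotype can produce a type-O child with a type-A mother.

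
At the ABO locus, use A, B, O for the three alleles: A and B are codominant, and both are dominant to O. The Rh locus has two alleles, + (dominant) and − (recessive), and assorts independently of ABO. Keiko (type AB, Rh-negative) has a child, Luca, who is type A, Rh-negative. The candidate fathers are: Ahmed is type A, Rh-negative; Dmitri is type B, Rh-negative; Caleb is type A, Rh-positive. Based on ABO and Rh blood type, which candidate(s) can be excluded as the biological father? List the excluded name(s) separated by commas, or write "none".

none

A candidate is excluded only if no genotype consistent with his phenotype could produce a type A, Rh-negative child with a type AB, Rh-negative mother.
Every candidate has at least one consistent genotype combination, so none can be excluded.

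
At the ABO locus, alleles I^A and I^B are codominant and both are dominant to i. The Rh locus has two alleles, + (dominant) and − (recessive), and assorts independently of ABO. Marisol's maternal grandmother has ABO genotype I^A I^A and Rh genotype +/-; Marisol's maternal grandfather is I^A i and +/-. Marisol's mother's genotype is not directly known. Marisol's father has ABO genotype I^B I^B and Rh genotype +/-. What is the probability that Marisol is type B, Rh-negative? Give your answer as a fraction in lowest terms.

1/16

Marisol's mother's ABO genotype from I^A I^A × I^A i: 1/2 I^A I^A, 1/2 I^A i.
Crossing each possibility with the father I^B I^B and summing P(type B): 1/2·0 + 1/2·1/2 = 1/4.
Similarly for Rh via the mother's Rh distribution: P(Rh-) = 1/4.
Independent loci: 1/4 × 1/4 = 1/16.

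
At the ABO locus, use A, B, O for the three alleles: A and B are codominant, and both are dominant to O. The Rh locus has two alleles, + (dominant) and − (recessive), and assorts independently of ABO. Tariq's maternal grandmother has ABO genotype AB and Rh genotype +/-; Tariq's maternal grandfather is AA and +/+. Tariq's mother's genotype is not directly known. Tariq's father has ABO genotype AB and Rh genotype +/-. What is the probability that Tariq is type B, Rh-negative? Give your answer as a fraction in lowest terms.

1/64

Tariq's mother's ABO genotype from AB × AA: 1/2 AA, 1/2 AB.
Crossing each possibility with the father AB and summing P(type B): 1/2·0 + 1/2·1/4 = 1/8.
Similarly for Rh via the mother's Rh distribution: P(Rh-) = 1/8.
Independent loci: 1/8 × 1/8 = 1/64.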